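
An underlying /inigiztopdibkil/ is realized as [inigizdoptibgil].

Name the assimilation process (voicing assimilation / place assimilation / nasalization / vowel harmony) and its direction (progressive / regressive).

/t/→[d] /d/→[t] /k/→[g].
Each target copies a feature from the preceding segment, so the direction is progressive.

voicing assimilation, progressive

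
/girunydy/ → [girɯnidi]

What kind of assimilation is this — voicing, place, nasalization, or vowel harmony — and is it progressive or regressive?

vowel harmony, progressive

/u/→[ɯ] /y/→[i] /y/→[i].
Vowels agree with the first vowel, so the harmony is progressive.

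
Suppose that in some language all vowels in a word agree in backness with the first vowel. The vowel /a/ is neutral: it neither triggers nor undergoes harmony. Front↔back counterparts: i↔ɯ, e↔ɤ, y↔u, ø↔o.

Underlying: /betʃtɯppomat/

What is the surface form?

/ɯ/ harmonizes with /e/ ([-back]) → [i]
/o/ harmonizes with /e/ ([-back]) → [ø]

[betʃtippømat]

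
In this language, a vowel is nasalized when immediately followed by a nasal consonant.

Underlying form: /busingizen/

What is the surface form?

/i/ before nasal /n/ → [ĩ]
/e/ before nasal /n/ → [ẽ]

[busĩngizẽn]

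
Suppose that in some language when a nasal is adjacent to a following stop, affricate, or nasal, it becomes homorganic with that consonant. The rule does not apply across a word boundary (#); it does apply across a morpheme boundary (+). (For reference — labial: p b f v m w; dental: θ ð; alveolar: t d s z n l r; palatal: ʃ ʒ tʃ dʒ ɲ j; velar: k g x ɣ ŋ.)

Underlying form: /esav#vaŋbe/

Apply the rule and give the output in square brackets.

[esav#vambe]

/ŋ/ before /b/ (labial) → [m]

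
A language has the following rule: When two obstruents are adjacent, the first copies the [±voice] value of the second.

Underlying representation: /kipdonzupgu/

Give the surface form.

[kibdonzubgu]

/p/ before /d/ (voiced) → [b]
/p/ before /g/ (voiced) → [b]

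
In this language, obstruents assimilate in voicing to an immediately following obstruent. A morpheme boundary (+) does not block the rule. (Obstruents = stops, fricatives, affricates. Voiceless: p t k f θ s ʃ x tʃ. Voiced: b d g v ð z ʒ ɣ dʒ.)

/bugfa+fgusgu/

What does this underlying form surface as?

/g/ before /f/ (voiceless) → [k]
/f/ before /g/ (voiced) → [v]
/s/ before /g/ (voiced) → [z]

[bukfa+vguzgu]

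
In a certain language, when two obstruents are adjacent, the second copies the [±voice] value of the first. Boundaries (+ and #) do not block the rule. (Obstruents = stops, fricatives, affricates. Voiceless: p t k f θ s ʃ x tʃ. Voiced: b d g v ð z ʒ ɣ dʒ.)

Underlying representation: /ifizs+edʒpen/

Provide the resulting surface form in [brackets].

/s/ after /z/ (voiced) → [z]
/p/ after /dʒ/ (voiced) → [b]

[ifizz+edʒben]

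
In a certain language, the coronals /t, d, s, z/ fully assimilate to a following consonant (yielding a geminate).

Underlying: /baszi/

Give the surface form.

[bazzi]

/s/ before /z/ → [z] (total assimilation)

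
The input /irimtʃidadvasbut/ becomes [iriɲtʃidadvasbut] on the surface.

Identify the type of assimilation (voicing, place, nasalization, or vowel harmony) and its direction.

place assimilation, regressive

/m/→[ɲ].
Each target copies a feature from the following segment, so the direction is regressive.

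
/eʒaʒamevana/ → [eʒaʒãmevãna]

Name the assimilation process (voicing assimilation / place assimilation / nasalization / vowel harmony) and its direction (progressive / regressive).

nasalization, regressive

/a/→[ã] /a/→[ã].
Each target copies a feature from the following segment, so the direction is regressive.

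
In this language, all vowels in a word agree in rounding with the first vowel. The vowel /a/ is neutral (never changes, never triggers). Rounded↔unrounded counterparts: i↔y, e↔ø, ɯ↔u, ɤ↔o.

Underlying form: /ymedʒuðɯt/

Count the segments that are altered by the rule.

2

/e/ harmonizes with /y/ ([+round]) → [ø]
/ɯ/ harmonizes with /y/ ([+round]) → [u]
2 segments change.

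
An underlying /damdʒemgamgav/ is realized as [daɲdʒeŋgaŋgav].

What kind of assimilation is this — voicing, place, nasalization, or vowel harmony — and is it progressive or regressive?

place assimilation, regressive

/m/→[ɲ] /m/→[ŋ] /m/→[ŋ].
Each target copies a feature from the following segment, so the direction is regressive.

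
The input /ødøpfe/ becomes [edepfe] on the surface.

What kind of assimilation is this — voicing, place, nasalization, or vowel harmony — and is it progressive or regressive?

vowel harmony, regressive

/ø/→[e] /ø/→[e].
Vowels agree with the last vowel, so the harmony is regressive.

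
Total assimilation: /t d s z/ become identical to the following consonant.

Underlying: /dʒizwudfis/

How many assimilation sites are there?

/z/ before /w/ → [w] (total assimilation)
/d/ before /f/ → [f] (total assimilation)
2 segments change.

2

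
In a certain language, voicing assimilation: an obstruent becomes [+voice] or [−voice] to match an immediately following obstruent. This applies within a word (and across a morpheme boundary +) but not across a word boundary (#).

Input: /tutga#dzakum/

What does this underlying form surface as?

/t/ before /g/ (voiced) → [d]

[tudga#dzakum]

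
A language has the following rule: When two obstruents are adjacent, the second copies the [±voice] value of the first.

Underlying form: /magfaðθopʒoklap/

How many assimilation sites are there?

/f/ after /g/ (voiced) → [v]
/θ/ after /ð/ (voiced) → [ð]
/ʒ/ after /p/ (voiceless) → [ʃ]
3 segments change.

3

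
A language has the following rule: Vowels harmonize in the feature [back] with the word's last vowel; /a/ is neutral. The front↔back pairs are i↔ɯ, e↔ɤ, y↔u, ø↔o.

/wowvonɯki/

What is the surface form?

[wøwvøniki]

/o/ harmonizes with /i/ ([-back]) → [ø]
/o/ harmonizes with /i/ ([-back]) → [ø]
/ɯ/ harmonizes with /i/ ([-back]) → [i]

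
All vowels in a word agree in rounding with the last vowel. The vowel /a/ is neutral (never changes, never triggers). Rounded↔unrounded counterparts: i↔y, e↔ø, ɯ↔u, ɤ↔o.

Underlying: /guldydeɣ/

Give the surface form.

[gɯldideɣ]

/u/ harmonizes with /e/ ([-round]) → [ɯ]
/y/ harmonizes with /e/ ([-round]) → [i]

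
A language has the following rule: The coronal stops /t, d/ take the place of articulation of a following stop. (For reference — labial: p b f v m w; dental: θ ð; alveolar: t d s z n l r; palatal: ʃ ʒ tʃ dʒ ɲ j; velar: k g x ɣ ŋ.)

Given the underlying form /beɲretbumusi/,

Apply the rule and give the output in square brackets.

/t/ before /b/ (labial) → [p]

[beɲrepbumusi]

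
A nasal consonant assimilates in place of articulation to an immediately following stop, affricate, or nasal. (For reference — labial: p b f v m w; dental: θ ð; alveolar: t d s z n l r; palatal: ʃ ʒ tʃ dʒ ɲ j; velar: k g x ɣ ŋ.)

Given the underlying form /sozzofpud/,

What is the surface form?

[sozzofpud]

no segment meets the rule's conditions; no change.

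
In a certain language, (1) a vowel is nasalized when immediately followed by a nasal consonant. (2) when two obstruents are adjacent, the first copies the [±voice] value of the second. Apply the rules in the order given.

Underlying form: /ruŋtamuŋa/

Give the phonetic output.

[rũŋtãmũŋa]

Rule 1: /u/ before nasal /ŋ/ → [ũ]
Rule 1: /a/ before nasal /m/ → [ã]
Rule 1: /u/ before nasal /ŋ/ → [ũ]
After rule 1: rũŋtãmũŋa
Rule 2: no segment meets the rule's conditions; no change.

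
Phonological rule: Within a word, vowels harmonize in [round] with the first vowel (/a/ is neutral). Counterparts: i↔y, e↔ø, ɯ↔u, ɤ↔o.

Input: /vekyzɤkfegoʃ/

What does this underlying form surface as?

/y/ harmonizes with /e/ ([-round]) → [i]
/o/ harmonizes with /e/ ([-round]) → [ɤ]

[vekizɤkfegɤʃ]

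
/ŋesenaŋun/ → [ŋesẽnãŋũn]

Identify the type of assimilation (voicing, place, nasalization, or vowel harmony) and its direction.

/e/→[ẽ] /a/→[ã] /u/→[ũ].
Each target copies a feature from the following segment, so the direction is regressive.

nasalization, regressive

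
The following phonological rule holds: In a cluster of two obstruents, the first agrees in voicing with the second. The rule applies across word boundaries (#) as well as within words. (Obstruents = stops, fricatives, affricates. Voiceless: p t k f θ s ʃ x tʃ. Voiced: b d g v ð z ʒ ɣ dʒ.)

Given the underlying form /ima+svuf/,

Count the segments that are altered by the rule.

/s/ before /v/ (voiced) → [z]
1 segment changes.

1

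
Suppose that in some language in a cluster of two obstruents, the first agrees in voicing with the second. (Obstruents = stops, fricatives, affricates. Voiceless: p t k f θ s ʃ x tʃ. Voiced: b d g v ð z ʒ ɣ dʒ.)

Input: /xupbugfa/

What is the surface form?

/p/ before /b/ (voiced) → [b]
/g/ before /f/ (voiceless) → [k]

[xubbukfa]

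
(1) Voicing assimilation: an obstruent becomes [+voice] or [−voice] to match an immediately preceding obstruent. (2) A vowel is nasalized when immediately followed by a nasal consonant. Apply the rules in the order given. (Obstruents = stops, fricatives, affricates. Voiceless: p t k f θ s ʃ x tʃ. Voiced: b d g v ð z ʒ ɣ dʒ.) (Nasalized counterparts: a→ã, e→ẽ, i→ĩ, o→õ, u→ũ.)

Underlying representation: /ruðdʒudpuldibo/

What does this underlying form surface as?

Rule 1: /p/ after /d/ (voiced) → [b]
After rule 1: ruðdʒudbuldibo
Rule 2: no segment meets the rule's conditions; no change.

[ruðdʒudbuldibo]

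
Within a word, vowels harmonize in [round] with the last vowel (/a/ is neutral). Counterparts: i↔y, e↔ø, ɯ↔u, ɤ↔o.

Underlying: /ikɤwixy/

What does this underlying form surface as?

[ykowyxy]

/i/ harmonizes with /y/ ([+round]) → [y]
/ɤ/ harmonizes with /y/ ([+round]) → [o]
/i/ harmonizes with /y/ ([+round]) → [y]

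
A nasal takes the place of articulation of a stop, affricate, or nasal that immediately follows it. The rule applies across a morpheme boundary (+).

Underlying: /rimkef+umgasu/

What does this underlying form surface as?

/m/ before /k/ (velar) → [ŋ]
/m/ before /g/ (velar) → [ŋ]

[riŋkef+uŋgasu]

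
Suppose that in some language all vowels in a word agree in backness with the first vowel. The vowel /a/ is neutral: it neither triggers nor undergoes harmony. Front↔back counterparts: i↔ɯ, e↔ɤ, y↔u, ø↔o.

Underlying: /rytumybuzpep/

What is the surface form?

/u/ harmonizes with /y/ ([-back]) → [y]
/u/ harmonizes with /y/ ([-back]) → [y]

[rytymybyzpep]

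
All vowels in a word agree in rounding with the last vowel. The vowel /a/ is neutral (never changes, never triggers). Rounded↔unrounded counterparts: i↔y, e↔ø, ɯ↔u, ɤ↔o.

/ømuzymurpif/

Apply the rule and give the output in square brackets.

/ø/ harmonizes with /i/ ([-round]) → [e]
/u/ harmonizes with /i/ ([-round]) → [ɯ]
/y/ harmonizes with /i/ ([-round]) → [i]
/u/ harmonizes with /i/ ([-round]) → [ɯ]

[emɯzimɯrpif]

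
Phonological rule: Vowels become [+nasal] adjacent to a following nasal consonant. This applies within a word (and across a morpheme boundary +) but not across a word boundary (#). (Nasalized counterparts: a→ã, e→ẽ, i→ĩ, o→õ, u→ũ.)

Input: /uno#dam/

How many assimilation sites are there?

/u/ before nasal /n/ → [ũ]
/a/ before nasal /m/ → [ã]
2 segments change.

2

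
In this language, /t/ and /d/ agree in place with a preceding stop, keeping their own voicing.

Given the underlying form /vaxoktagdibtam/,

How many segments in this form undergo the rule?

3

/t/ after /k/ (velar) → [k]
/d/ after /g/ (velar) → [g]
/t/ after /b/ (labial) → [p]
3 segments change.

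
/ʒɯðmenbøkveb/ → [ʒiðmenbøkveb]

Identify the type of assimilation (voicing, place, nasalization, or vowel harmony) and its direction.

vowel harmony, regressive

/ɯ/→[i].
Vowels agree with the last vowel, so the harmony is regressive.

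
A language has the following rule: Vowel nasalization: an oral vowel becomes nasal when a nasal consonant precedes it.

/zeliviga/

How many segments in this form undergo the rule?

No segment meets the rule's conditions.

0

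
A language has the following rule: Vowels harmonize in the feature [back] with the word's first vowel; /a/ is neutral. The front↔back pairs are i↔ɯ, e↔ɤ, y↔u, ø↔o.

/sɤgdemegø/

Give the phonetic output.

[sɤgdɤmɤgo]

/e/ harmonizes with /ɤ/ ([+back]) → [ɤ]
/e/ harmonizes with /ɤ/ ([+back]) → [ɤ]
/ø/ harmonizes with /ɤ/ ([+back]) → [o]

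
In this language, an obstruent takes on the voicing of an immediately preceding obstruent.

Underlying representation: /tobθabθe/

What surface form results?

/θ/ after /b/ (voiced) → [ð]
/θ/ after /b/ (voiced) → [ð]

[tobðabðe]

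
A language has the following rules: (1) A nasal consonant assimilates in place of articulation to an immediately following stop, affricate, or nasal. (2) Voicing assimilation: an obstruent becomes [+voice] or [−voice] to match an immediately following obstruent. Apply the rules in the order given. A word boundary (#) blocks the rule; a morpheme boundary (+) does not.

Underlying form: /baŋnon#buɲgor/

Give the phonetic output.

Rule 1: /ŋ/ before /n/ (alveolar) → [n]
Rule 1: /ɲ/ before /g/ (velar) → [ŋ]
After rule 1: bannon#buŋgor
Rule 2: no segment meets the rule's conditions; no change.

[bannon#buŋgor]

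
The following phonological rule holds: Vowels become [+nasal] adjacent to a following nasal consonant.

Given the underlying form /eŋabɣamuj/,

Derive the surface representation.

[ẽŋabɣãmuj]

/e/ before nasal /ŋ/ → [ẽ]
/a/ before nasal /m/ → [ã]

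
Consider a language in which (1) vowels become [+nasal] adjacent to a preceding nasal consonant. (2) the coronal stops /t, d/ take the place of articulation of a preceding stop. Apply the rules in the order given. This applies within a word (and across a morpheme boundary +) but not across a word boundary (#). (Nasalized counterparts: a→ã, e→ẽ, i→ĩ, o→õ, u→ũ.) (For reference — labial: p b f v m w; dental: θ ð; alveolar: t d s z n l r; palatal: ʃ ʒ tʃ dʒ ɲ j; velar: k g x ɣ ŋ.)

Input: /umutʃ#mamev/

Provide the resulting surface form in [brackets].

Rule 1: /u/ after nasal /m/ → [ũ]
Rule 1: /a/ after nasal /m/ → [ã]
Rule 1: /e/ after nasal /m/ → [ẽ]
After rule 1: umũtʃ#mãmẽv
Rule 2: no segment meets the rule's conditions; no change.

[umũtʃ#mãmẽv]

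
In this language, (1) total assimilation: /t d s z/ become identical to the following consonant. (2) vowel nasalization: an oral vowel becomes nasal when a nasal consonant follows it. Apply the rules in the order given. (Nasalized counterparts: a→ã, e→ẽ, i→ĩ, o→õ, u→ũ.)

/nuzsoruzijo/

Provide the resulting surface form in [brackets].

Rule 1: /z/ before /s/ → [s] (total assimilation)
After rule 1: nussoruzijo
Rule 2: no segment meets the rule's conditions; no change.

[nussoruzijo]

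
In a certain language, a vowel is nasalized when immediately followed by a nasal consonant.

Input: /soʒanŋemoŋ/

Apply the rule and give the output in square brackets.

/a/ before nasal /n/ → [ã]
/e/ before nasal /m/ → [ẽ]
/o/ before nasal /ŋ/ → [õ]

[soʒãnŋẽmõŋ]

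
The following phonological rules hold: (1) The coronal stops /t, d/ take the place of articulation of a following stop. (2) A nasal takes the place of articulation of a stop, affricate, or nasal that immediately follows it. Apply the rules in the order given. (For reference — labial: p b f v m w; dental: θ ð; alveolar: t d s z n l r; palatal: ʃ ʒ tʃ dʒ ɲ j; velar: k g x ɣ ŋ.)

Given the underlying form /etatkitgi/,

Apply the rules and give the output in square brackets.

Rule 1: /t/ before /k/ (velar) → [k]
Rule 1: /t/ before /g/ (velar) → [k]
After rule 1: etakkikgi
Rule 2: no segment meets the rule's conditions; no change.

[etakkikgi]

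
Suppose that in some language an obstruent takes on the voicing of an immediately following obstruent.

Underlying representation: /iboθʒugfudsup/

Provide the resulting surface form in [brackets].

[iboðʒukfutsup]

/θ/ before /ʒ/ (voiced) → [ð]
/g/ before /f/ (voiceless) → [k]
/d/ before /s/ (voiceless) → [t]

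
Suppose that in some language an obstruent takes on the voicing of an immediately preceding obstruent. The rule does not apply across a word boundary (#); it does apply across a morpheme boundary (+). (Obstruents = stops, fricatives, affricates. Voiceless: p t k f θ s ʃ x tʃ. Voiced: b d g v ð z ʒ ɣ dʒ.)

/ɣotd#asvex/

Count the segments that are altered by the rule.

/d/ after /t/ (voiceless) → [t]
/v/ after /s/ (voiceless) → [f]
2 segments change.

2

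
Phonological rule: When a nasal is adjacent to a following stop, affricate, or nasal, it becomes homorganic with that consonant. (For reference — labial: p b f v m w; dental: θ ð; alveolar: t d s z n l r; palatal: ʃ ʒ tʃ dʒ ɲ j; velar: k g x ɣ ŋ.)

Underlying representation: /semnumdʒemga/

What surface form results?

/m/ before /n/ (alveolar) → [n]
/m/ before /dʒ/ (palatal) → [ɲ]
/m/ before /g/ (velar) → [ŋ]

[sennuɲdʒeŋga]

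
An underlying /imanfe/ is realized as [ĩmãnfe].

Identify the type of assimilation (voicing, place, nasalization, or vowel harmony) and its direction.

nasalization, regressive

/i/→[ĩ] /a/→[ã].
Each target copies a feature from the following segment, so the direction is regressive.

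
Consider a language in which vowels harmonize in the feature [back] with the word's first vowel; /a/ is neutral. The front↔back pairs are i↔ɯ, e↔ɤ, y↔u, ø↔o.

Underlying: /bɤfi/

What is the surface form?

[bɤfɯ]

/i/ harmonizes with /ɤ/ ([+back]) → [ɯ]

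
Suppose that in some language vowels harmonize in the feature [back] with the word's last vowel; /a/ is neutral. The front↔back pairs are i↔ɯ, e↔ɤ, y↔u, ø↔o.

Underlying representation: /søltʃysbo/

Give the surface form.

[soltʃusbo]

/ø/ harmonizes with /o/ ([+back]) → [o]
/y/ harmonizes with /o/ ([+back]) → [u]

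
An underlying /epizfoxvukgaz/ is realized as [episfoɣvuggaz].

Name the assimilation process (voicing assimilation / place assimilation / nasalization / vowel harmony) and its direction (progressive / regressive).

voicing assimilation, regressive

/z/→[s] /x/→[ɣ] /k/→[g].
Each target copies a feature from the following segment, so the direction is regressive.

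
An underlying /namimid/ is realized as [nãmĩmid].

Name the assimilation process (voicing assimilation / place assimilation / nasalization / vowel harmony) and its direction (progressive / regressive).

nasalization, regressive

/a/→[ã] /i/→[ĩ].
Each target copies a feature from the following segment, so the direction is regressive.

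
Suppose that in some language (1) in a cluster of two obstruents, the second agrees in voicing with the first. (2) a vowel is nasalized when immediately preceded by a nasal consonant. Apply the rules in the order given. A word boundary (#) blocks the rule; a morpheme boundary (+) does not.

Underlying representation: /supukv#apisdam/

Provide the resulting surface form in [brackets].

[supukf#apistam]

Rule 1: /v/ after /k/ (voiceless) → [f]
Rule 1: /d/ after /s/ (voiceless) → [t]
After rule 1: supukf#apistam
Rule 2: no segment meets the rule's conditions; no change.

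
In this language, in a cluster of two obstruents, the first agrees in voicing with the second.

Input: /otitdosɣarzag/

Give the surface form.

[otiddozɣarzag]

/t/ before /d/ (voiced) → [d]
/s/ before /ɣ/ (voiced) → [z]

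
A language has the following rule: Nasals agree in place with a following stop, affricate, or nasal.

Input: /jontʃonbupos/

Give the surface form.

[joɲtʃombupos]

/n/ before /tʃ/ (palatal) → [ɲ]
/n/ before /b/ (labial) → [m]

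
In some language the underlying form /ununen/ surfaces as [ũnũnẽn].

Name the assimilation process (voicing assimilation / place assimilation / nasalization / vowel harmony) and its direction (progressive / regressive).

nasalization, regressive

/u/→[ũ] /u/→[ũ] /e/→[ẽ].
Each target copies a feature from the following segment, so the direction is regressive.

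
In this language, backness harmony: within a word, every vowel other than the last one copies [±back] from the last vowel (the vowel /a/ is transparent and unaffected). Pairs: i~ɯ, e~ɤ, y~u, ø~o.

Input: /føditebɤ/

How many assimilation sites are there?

/ø/ harmonizes with /ɤ/ ([+back]) → [o]
/i/ harmonizes with /ɤ/ ([+back]) → [ɯ]
/e/ harmonizes with /ɤ/ ([+back]) → [ɤ]
3 segments change.

3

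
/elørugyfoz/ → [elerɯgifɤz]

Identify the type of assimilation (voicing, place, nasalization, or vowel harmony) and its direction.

/ø/→[e] /u/→[ɯ] /y/→[i] /o/→[ɤ].
Vowels agree with the first vowel, so the harmony is progressive.

vowel harmony, progressive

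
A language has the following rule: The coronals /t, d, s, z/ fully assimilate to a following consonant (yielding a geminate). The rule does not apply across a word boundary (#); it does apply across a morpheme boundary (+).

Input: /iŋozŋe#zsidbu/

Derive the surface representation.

/z/ before /ŋ/ → [ŋ] (total assimilation)
/z/ before /s/ → [s] (total assimilation)
/d/ before /b/ → [b] (total assimilation)

[iŋoŋŋe#ssibbu]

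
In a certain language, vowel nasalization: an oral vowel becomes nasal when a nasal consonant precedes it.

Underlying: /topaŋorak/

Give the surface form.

[topaŋõrak]

/o/ after nasal /ŋ/ → [õ]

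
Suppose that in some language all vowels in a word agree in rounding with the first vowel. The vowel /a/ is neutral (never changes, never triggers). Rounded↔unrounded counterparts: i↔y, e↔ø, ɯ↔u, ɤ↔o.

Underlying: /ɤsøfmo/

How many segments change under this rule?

/ø/ harmonizes with /ɤ/ ([-round]) → [e]
/o/ harmonizes with /ɤ/ ([-round]) → [ɤ]
2 segments change.

2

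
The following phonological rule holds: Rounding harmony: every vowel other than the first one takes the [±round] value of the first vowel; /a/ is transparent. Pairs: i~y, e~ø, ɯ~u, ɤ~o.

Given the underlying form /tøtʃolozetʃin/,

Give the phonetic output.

[tøtʃolozøtʃyn]

/e/ harmonizes with /ø/ ([+round]) → [ø]
/i/ harmonizes with /ø/ ([+round]) → [y]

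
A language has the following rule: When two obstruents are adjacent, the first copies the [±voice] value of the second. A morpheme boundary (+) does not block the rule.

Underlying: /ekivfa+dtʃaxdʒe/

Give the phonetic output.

/v/ before /f/ (voiceless) → [f]
/d/ before /tʃ/ (voiceless) → [t]
/x/ before /dʒ/ (voiced) → [ɣ]

[ekiffa+ttʃaɣdʒe]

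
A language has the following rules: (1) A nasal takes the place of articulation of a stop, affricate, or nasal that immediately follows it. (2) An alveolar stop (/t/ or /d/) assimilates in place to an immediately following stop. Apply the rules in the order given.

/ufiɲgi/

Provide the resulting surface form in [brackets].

Rule 1: /ɲ/ before /g/ (velar) → [ŋ]
After rule 1: ufiŋgi
Rule 2: no segment meets the rule's conditions; no change.

[ufiŋgi]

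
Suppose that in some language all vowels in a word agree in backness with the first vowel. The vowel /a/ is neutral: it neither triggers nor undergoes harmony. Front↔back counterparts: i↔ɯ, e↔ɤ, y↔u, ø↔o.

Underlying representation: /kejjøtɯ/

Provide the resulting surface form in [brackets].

[kejjøti]

/ɯ/ harmonizes with /e/ ([-back]) → [i]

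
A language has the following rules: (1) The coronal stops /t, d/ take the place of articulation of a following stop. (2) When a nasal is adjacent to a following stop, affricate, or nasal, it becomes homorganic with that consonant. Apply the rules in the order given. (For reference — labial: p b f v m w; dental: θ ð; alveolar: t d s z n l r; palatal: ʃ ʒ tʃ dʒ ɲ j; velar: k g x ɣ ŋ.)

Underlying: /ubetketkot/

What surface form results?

[ubekkekkot]

Rule 1: /t/ before /k/ (velar) → [k]
Rule 1: /t/ before /k/ (velar) → [k]
After rule 1: ubekkekkot
Rule 2: no segment meets the rule's conditions; no change.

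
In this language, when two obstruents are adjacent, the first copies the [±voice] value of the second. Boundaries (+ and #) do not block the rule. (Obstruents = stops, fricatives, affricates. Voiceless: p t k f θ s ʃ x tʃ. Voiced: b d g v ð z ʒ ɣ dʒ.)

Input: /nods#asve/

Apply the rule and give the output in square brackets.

[nots#azve]

/d/ before /s/ (voiceless) → [t]
/s/ before /v/ (voiced) → [z]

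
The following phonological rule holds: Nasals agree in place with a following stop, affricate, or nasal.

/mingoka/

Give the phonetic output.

[miŋgoka]

/n/ before /g/ (velar) → [ŋ]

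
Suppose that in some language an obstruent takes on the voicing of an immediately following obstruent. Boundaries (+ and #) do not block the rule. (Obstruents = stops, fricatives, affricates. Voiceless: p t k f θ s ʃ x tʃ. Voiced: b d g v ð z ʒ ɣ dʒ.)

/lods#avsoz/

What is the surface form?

[lots#afsoz]

/d/ before /s/ (voiceless) → [t]
/v/ before /s/ (voiceless) → [f]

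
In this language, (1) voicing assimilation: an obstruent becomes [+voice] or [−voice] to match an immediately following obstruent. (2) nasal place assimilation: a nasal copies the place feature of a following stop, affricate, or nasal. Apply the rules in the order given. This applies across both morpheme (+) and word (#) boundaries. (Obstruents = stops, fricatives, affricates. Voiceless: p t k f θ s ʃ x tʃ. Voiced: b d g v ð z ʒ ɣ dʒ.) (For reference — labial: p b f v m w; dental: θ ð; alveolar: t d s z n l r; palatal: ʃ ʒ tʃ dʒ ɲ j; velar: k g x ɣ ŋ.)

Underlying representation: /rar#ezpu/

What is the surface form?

Rule 1: /z/ before /p/ (voiceless) → [s]
After rule 1: rar#espu
Rule 2: no segment meets the rule's conditions; no change.

[rar#espu]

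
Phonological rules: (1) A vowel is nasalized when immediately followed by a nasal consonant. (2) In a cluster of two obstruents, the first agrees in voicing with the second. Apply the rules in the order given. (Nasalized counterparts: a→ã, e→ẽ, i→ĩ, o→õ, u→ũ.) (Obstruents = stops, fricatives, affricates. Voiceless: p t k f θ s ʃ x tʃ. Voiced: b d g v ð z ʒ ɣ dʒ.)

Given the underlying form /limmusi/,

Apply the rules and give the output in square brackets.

[lĩmmusi]

Rule 1: /i/ before nasal /m/ → [ĩ]
After rule 1: lĩmmusi
Rule 2: no segment meets the rule's conditions; no change.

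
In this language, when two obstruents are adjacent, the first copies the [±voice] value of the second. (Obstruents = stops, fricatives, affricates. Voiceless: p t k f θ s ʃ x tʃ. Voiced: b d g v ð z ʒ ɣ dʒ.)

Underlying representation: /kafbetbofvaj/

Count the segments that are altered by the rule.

/f/ before /b/ (voiced) → [v]
/t/ before /b/ (voiced) → [d]
/f/ before /v/ (voiced) → [v]
3 segments change.

3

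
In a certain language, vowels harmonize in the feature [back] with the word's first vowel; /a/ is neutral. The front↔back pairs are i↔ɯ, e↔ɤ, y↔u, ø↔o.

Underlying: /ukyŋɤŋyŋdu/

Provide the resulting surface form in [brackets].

/y/ harmonizes with /u/ ([+back]) → [u]
/y/ harmonizes with /u/ ([+back]) → [u]

[ukuŋɤŋuŋdu]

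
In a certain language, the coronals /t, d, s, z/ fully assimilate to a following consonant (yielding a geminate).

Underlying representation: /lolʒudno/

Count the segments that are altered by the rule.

1

/d/ before /n/ → [n] (total assimilation)
1 segment changes.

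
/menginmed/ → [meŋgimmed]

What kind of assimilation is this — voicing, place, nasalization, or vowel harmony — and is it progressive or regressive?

/n/→[ŋ] /n/→[m].
Each target copies a feature from the following segment, so the direction is regressive.

place assimilation, regressive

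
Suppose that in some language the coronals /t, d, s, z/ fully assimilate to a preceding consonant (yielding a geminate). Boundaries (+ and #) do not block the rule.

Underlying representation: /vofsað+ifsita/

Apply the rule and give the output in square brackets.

[voffað+iffita]

/s/ after /f/ → [f] (total assimilation)
/s/ after /f/ → [f] (total assimilation)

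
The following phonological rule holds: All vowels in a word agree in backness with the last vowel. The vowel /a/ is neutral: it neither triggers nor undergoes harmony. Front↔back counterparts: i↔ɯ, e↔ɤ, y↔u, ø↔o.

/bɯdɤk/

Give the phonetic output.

no segment meets the rule's conditions; no change.

[bɯdɤk]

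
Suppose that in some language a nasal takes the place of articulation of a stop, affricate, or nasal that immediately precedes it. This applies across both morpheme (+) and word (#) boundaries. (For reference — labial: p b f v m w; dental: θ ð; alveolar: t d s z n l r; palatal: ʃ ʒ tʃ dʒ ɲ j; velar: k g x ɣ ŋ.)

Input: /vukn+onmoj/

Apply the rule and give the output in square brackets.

/n/ after /k/ (velar) → [ŋ]
/m/ after /n/ (alveolar) → [n]

[vukŋ+onnoj]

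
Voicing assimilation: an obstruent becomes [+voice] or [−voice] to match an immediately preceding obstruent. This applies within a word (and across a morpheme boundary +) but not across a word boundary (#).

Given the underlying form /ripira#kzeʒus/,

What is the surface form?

[ripira#kseʒus]

/z/ after /k/ (voiceless) → [s]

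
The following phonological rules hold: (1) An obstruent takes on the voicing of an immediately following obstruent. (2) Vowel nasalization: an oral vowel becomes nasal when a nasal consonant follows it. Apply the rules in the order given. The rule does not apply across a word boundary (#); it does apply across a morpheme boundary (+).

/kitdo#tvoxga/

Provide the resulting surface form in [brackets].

[kiddo#dvoɣga]

Rule 1: /t/ before /d/ (voiced) → [d]
Rule 1: /t/ before /v/ (voiced) → [d]
Rule 1: /x/ before /g/ (voiced) → [ɣ]
After rule 1: kiddo#dvoɣga
Rule 2: no segment meets the rule's conditions; no change.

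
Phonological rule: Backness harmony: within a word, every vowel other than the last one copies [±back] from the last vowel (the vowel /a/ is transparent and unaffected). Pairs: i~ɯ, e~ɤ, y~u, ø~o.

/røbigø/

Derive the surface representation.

no segment meets the rule's conditions; no change.

[røbigø]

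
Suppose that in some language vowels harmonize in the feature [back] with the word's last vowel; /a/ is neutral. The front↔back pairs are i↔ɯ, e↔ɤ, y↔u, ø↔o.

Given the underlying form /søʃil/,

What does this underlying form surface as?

no segment meets the rule's conditions; no change.

[søʃil]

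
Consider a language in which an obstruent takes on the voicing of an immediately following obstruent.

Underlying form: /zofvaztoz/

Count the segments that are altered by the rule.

/f/ before /v/ (voiced) → [v]
/z/ before /t/ (voiceless) → [s]
2 segments change.

2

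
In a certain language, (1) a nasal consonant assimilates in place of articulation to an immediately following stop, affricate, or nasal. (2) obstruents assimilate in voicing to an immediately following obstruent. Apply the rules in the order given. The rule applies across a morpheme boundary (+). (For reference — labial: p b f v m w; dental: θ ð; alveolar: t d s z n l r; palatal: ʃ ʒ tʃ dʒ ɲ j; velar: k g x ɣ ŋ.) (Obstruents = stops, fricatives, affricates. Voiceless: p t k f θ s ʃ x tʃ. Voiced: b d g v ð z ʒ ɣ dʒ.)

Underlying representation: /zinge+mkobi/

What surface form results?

[ziŋge+ŋkobi]

Rule 1: /n/ before /g/ (velar) → [ŋ]
Rule 1: /m/ before /k/ (velar) → [ŋ]
After rule 1: ziŋge+ŋkobi
Rule 2: no segment meets the rule's conditions; no change.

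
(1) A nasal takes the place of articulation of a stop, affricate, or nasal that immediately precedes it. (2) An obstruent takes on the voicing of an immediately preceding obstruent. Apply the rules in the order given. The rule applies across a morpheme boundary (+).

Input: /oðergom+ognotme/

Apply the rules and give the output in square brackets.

Rule 1: /n/ after /g/ (velar) → [ŋ]
Rule 1: /m/ after /t/ (alveolar) → [n]
After rule 1: oðergom+ogŋotne
Rule 2: no segment meets the rule's conditions; no change.

[oðergom+ogŋotne]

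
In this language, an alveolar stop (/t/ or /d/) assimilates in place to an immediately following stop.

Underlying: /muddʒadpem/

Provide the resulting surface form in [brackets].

/d/ before /p/ (labial) → [b]

[muddʒabpem]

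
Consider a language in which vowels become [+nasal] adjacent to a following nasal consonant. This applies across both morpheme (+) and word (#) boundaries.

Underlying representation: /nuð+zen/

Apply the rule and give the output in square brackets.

[nuð+zẽn]

/e/ before nasal /n/ → [ẽ]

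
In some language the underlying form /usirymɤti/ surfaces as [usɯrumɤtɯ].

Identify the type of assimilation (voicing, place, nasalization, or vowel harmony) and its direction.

vowel harmony, progressive

/i/→[ɯ] /y/→[u] /i/→[ɯ].
Vowels agree with the first vowel, so the harmony is progressive.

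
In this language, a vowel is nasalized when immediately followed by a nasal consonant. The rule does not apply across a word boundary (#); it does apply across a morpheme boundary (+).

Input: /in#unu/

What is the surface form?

[ĩn#ũnu]

/i/ before nasal /n/ → [ĩ]
/u/ before nasal /n/ → [ũ]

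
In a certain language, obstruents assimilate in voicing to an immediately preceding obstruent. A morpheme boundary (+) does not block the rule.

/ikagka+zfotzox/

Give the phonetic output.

/k/ after /g/ (voiced) → [g]
/f/ after /z/ (voiced) → [v]
/z/ after /t/ (voiceless) → [s]

[ikagga+zvotsox]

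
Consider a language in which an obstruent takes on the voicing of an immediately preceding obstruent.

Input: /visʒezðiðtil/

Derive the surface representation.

/ʒ/ after /s/ (voiceless) → [ʃ]
/t/ after /ð/ (voiced) → [d]

[visʃezðiðdil]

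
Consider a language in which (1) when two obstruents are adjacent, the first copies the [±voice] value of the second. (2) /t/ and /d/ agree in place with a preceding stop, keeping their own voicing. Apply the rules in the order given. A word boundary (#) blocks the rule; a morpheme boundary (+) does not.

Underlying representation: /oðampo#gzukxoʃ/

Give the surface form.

Rule 1: no segment meets the rule's conditions; no change.
After rule 1: oðampo#gzukxoʃ
Rule 2: no segment meets the rule's conditions; no change.

[oðampo#gzukxoʃ]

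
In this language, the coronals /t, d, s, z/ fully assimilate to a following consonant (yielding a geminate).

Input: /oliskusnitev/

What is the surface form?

/s/ before /k/ → [k] (total assimilation)
/s/ before /n/ → [n] (total assimilation)

[olikkunnitev]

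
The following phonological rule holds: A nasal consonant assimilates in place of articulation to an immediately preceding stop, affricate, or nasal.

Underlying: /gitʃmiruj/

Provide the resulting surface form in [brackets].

/m/ after /tʃ/ (palatal) → [ɲ]

[gitʃɲiruj]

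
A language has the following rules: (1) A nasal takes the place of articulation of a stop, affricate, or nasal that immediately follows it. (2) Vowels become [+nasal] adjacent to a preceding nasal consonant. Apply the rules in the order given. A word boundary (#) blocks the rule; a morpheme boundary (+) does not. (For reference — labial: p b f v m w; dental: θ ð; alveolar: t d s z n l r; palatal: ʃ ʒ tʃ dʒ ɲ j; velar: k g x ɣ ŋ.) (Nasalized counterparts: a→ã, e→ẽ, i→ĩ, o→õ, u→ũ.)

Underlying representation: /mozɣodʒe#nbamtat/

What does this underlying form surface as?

[mõzɣodʒe#mbantat]

Rule 1: /n/ before /b/ (labial) → [m]
Rule 1: /m/ before /t/ (alveolar) → [n]
After rule 1: mozɣodʒe#mbantat
Rule 2: /o/ after nasal /m/ → [õ]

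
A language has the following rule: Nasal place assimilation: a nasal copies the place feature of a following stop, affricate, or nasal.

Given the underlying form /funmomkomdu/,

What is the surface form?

[fummoŋkondu]

/n/ before /m/ (labial) → [m]
/m/ before /k/ (velar) → [ŋ]
/m/ before /d/ (alveolar) → [n]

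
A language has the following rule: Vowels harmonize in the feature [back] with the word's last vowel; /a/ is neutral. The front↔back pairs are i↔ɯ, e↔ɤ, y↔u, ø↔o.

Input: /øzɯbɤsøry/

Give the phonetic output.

[øzibesøry]

/ɯ/ harmonizes with /y/ ([-back]) → [i]
/ɤ/ harmonizes with /y/ ([-back]) → [e]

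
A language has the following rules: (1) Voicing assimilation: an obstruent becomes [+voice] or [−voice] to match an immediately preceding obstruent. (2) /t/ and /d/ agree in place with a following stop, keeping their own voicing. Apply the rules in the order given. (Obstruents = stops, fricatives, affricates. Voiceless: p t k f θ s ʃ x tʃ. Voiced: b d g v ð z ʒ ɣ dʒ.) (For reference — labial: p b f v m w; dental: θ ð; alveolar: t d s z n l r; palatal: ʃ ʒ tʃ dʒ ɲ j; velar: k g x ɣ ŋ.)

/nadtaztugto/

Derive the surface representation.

[naddazdugdo]

Rule 1: /t/ after /d/ (voiced) → [d]
Rule 1: /t/ after /z/ (voiced) → [d]
Rule 1: /t/ after /g/ (voiced) → [d]
After rule 1: naddazdugdo
Rule 2: no segment meets the rule's conditions; no change.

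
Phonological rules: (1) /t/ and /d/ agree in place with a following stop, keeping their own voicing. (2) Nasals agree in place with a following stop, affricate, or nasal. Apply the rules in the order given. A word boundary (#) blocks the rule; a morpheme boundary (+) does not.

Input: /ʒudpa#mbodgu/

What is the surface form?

[ʒubpa#mboggu]

Rule 1: /d/ before /p/ (labial) → [b]
Rule 1: /d/ before /g/ (velar) → [g]
After rule 1: ʒubpa#mboggu
Rule 2: no segment meets the rule's conditions; no change.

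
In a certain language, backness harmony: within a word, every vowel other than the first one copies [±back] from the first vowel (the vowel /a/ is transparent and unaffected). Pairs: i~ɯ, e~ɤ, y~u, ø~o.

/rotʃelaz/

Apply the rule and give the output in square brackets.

[rotʃɤlaz]

/e/ harmonizes with /o/ ([+back]) → [ɤ]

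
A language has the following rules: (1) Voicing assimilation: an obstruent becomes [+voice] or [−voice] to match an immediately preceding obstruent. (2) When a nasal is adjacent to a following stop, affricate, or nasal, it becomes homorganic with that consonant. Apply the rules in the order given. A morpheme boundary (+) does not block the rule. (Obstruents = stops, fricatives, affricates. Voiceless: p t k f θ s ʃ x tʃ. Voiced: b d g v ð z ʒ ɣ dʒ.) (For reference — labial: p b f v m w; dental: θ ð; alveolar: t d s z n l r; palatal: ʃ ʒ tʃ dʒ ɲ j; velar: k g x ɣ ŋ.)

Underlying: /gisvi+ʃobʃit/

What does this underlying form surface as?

Rule 1: /v/ after /s/ (voiceless) → [f]
Rule 1: /ʃ/ after /b/ (voiced) → [ʒ]
After rule 1: gisfi+ʃobʒit
Rule 2: no segment meets the rule's conditions; no change.

[gisfi+ʃobʒit]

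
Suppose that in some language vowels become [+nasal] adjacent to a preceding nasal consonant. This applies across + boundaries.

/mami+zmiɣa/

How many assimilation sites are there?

/a/ after nasal /m/ → [ã]
/i/ after nasal /m/ → [ĩ]
/i/ after nasal /m/ → [ĩ]
3 segments change.

3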